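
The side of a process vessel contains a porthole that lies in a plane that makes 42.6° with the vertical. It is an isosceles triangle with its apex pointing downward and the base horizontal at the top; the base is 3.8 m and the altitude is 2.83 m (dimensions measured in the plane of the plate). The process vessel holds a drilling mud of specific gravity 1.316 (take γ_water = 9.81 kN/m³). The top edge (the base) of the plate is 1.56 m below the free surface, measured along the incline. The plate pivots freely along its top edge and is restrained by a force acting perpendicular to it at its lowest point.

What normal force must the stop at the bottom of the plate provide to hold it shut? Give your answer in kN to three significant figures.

P ≈ 50.7 kN

γ = 1.316 × 9.81 = 12.90996 kN/m³.
The plate makes 42.6° with the vertical, i.e. θ = 90° − 42.6° = 47.4° to the horizontal. Measuring y along the incline from the free-surface line, vertical depth h = y·sinθ with sinθ = 0.736097.
With the apex down, the centroid sits h/3 = 2.83/3 = 0.943333 m below the base (the top edge), so y_c = 1.56 + 0.943333 = 2.50333 m and h_c = 2.50333 × 0.736097 = 1.84269 m.
A = ½ × 3.8 × 2.83 = 5.377 m².
Resultant F = γ·h_c·A = 12.90996 × 1.84269 × 5.377 = 127.914 kN.
I_c = b·h³/36 = 3.8 × 2.83³/36 = 2.39244 m⁴.
Centre of pressure: y_p = y_c + I_c/(y_c·A) = 2.50333 + 2.39244/(2.50333 × 5.377) = 2.50333 + 0.177739 = 2.68107 m along the plane.
The resultant acts 0.943333 + 0.177739 = 1.12107 m (along the plate) below the hinge at the top edge, so the moment about the hinge is M = F × 1.12107 = 127.914 × 1.12107 = 143.401 kN·m.
A normal force at the bottom, 2.83 m from the hinge, must supply this moment: P = 143.401/2.83 = 50.6717 kN.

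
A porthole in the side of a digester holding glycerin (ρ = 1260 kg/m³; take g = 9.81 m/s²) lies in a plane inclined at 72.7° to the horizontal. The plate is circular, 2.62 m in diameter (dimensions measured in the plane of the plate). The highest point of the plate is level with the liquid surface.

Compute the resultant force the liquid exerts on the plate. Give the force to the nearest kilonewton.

F ≈ 83 kN

γ = ρg = 1260 × 9.81 / 1000 = 12.3606 kN/m³.
Let θ = 72.7° be the plate's angle to the horizontal; measure y along the incline from where the plane meets the free surface. Vertical depth h = y·sinθ with sinθ = 0.954761.
The centroid is at the centre, 1.31 m below the top of the plate, so y_c = 1.31 m and h_c = 1.31 × 0.954761 = 1.25074 m.
A = π(1.31)² = 5.39129 m².
Resultant F = γ·h_c·A = 12.3606 × 1.25074 × 5.39129 = 83.3488 kN.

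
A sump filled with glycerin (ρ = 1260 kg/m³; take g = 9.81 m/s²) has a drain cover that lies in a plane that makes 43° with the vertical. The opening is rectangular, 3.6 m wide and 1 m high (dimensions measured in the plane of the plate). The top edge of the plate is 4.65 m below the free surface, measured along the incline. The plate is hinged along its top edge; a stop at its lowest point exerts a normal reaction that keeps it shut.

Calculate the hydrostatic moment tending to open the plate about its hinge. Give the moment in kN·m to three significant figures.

γ = ρg = 1260 × 9.81 / 1000 = 12.3606 kN/m³.
The plate makes 43° with the vertical, i.e. θ = 90° − 43° = 47° to the horizontal. Measuring y along the incline from the free-surface line, vertical depth h = y·sinθ with sinθ = 0.731354.
The centroid lies 1/2 = 0.5 m below the top edge, so y_c = 4.65 + 0.5 = 5.15 m and h_c = 5.15 × 0.731354 = 3.76647 m.
A = 3.6 × 1 = 3.6 m².
Resultant F = γ·h_c·A = 12.3606 × 3.76647 × 3.6 = 167.601 kN.
I_c = b·h³/12 = 3.6 × 1³/12 = 0.3 m⁴.
Centre of pressure: y_p = y_c + I_c/(y_c·A) = 5.15 + 0.3/(5.15 × 3.6) = 5.15 + 0.0161812 = 5.16618 m along the plane.
The resultant acts 0.5 + 0.0161812 = 0.516181 m (along the plate) below the hinge at the top edge, so the moment about the hinge is M = F × 0.516181 = 167.601 × 0.516181 = 86.5125 kN·m.

M ≈ 86.5 kN·m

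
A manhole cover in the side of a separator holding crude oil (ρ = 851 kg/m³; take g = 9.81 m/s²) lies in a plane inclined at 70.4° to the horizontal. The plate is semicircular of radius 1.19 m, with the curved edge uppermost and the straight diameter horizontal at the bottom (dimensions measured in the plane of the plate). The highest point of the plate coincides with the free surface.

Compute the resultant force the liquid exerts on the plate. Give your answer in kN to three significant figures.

F ≈ 12.0 kN

γ = ρg = 851 × 9.81 / 1000 = 8.34831 kN/m³.
Let θ = 70.4° be the plate's angle to the horizontal; measure y along the incline from where the plane meets the free surface. Vertical depth h = y·sinθ with sinθ = 0.942057.
The centroid lies 4r/(3π) = 0.505052 m above the diameter, so r − 4r/(3π) = 1.19 − 0.505052 = 0.684948 m below the topmost point, so y_c = 0.684948 m and h_c = 0.684948 × 0.942057 = 0.64526 m.
A = πr²/2 = π × 1.19²/2 = 2.2244 m².
Resultant F = γ·h_c·A = 8.34831 × 0.64526 × 2.2244 = 11.9825 kN.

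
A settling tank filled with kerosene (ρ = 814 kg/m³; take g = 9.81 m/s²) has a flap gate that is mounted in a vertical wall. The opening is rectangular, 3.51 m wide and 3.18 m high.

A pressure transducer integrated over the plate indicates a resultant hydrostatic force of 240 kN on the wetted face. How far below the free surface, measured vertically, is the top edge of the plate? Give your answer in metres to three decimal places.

d_top ≈ 1.103 m

γ = ρg = 814 × 9.81 / 1000 = 7.98534 kN/m³.
A = 3.51 × 3.18 = 11.1618 m².
From F = γ·h_c·A, the centroid depth is h_c = 240/(7.98534 × 11.1618) = 2.69267 m.
The centroid lies 3.18/2 = 1.59 m below the top edge, so the top edge sits at h_top = 2.69267 − 1.59 = 1.10267 m below the surface.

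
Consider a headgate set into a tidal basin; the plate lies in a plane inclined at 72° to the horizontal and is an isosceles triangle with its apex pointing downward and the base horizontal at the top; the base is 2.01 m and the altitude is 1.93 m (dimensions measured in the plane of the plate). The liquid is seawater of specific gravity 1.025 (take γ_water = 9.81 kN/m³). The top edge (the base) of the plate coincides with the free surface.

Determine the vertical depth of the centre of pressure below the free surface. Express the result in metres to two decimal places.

h_p = 0.92 m

γ = 1.025 × 9.81 = 10.05525 kN/m³.
Let θ = 72° be the plate's angle to the horizontal; measure y along the incline from where the plane meets the free surface. Vertical depth h = y·sinθ with sinθ = 0.951057.
With the apex down, the centroid sits h/3 = 1.93/3 = 0.643333 m below the base (the top edge), so y_c = 0.643333 m and h_c = 0.643333 × 0.951057 = 0.611846 m.
A = ½ × 2.01 × 1.93 = 1.93965 m².
Resultant F = γ·h_c·A = 10.05525 × 0.611846 × 1.93965 = 11.9332 kN.
I_c = b·h³/36 = 2.01 × 1.93³/36 = 0.401389 m⁴.
Centre of pressure: y_p = y_c + I_c/(y_c·A) = 0.643333 + 0.401389/(0.643333 × 1.93965) = 0.643333 + 0.321667 = 0.965 m along the plane.
Vertically, h_p = y_p·sinθ = 0.965 × 0.951057 = 0.91777 m.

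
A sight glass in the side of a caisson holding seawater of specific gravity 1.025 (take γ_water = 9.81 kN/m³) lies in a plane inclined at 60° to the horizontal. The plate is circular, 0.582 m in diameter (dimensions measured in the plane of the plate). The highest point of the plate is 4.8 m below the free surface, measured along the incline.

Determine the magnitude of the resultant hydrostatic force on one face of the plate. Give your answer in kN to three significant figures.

γ = 1.025 × 9.81 = 10.05525 kN/m³.
Let θ = 60° be the plate's angle to the horizontal; measure y along the incline from where the plane meets the free surface. Vertical depth h = y·sinθ with sinθ = 0.866025.
The centroid is at the centre, 0.291 m below the top of the plate, so y_c = 4.8 + 0.291 = 5.091 m and h_c = 5.091 × 0.866025 = 4.40893 m.
A = π(0.291)² = 0.266033 m².
Resultant F = γ·h_c·A = 10.05525 × 4.40893 × 0.266033 = 11.794 kN.

F ≈ 11.8 kN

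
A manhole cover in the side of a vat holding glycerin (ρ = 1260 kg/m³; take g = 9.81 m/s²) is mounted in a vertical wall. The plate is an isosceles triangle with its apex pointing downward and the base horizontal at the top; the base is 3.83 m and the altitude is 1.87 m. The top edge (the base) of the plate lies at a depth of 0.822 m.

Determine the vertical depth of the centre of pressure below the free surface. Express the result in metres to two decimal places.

γ = ρg = 1260 × 9.81 / 1000 = 12.3606 kN/m³.
With the apex down, the centroid sits h/3 = 1.87/3 = 0.623333 m below the base (the top edge), so the centroid depth is h_c = 0.822 + 0.623333 = 1.44533 m.
A = ½ × 3.83 × 1.87 = 3.58105 m².
Resultant F = γ·h_c·A = 12.3606 × 1.44533 × 3.58105 = 63.976 kN.
I_c = b·h³/36 = 3.83 × 1.87³/36 = 0.695699 m⁴.
Centre of pressure: y_p = y_c + I_c/(y_c·A) = 1.44533 + 0.695699/(1.44533 × 3.58105) = 1.44533 + 0.134414 = 1.57974 m along the plane.

h_p = 1.58 m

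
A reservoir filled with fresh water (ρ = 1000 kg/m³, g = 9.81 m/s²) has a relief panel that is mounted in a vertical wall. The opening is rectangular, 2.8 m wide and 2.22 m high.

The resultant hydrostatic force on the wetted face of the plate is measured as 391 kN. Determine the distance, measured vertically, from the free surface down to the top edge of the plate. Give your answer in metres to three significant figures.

d_top ≈ 5.30 m

γ = ρg = 1000 × 9.81 = 9810 N/m³ = 9.81 kN/m³.
A = 2.8 × 2.22 = 6.216 m².
From F = γ·h_c·A, the centroid depth is h_c = 391/(9.81 × 6.216) = 6.41205 m.
The centroid lies 2.22/2 = 1.11 m below the top edge, so the top edge sits at h_top = 6.41205 − 1.11 = 5.30205 m below the surface.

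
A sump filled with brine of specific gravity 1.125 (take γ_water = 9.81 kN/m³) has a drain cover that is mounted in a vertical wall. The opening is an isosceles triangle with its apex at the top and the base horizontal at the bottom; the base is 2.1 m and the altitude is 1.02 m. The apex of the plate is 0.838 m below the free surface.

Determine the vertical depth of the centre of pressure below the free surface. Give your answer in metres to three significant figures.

h_p = 1.56 m

γ = 1.125 × 9.81 = 11.03625 kN/m³.
With the apex up, the centroid sits 2h/3 = 2 × 1.02/3 = 0.68 m below the apex, so the centroid depth is h_c = 0.838 + 0.68 = 1.518 m.
A = ½ × 2.1 × 1.02 = 1.071 m².
Resultant F = γ·h_c·A = 11.03625 × 1.518 × 1.071 = 17.9425 kN.
I_c = b·h³/36 = 2.1 × 1.02³/36 = 0.0619038 m⁴.
Centre of pressure: y_p = y_c + I_c/(y_c·A) = 1.518 + 0.0619038/(1.518 × 1.071) = 1.518 + 0.0380764 = 1.55608 m along the plane.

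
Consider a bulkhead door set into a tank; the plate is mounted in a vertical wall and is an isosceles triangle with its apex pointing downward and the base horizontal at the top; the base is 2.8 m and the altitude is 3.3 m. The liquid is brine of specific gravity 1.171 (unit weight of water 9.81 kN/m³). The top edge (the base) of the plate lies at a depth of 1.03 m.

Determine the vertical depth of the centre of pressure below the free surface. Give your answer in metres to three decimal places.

h_p = 2.414 m

γ = 1.171 × 9.81 = 11.48751 kN/m³.
With the apex down, the centroid sits h/3 = 3.3/3 = 1.1 m below the base (the top edge), so the centroid depth is h_c = 1.03 + 1.1 = 2.13 m.
A = ½ × 2.8 × 3.3 = 4.62 m².
Resultant F = γ·h_c·A = 11.48751 × 2.13 × 4.62 = 113.044 kN.
I_c = b·h³/36 = 2.8 × 3.3³/36 = 2.7951 m⁴.
Centre of pressure: y_p = y_c + I_c/(y_c·A) = 2.13 + 2.7951/(2.13 × 4.62) = 2.13 + 0.284038 = 2.41404 m along the plane.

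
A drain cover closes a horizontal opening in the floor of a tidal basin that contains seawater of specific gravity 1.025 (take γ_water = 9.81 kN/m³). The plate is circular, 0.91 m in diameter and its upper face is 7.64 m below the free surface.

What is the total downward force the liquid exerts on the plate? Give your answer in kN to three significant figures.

F ≈ 50.0 kN

γ = 1.025 × 9.81 = 10.05525 kN/m³.
The plate is horizontal, so pressure is uniform at p = γ·h = 10.05525 × 7.64 = 76.8221 kN/m².
A = π(0.455)² = 0.650388 m².
F = p·A = 76.8221 × 0.650388 = 49.9642 kN.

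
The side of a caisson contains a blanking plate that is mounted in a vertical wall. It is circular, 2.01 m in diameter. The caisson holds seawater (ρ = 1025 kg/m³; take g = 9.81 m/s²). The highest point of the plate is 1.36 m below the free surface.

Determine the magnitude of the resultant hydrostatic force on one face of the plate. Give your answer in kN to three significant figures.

F ≈ 75.5 kN

γ = ρg = 1025 × 9.81 / 1000 = 10.05525 kN/m³.
The centroid is at the centre, 1.005 m below the top of the plate, so the centroid depth is h_c = 1.36 + 1.005 = 2.365 m.
A = π(1.005)² = 3.17309 m².
Resultant F = γ·h_c·A = 10.05525 × 2.365 × 3.17309 = 75.4582 kN.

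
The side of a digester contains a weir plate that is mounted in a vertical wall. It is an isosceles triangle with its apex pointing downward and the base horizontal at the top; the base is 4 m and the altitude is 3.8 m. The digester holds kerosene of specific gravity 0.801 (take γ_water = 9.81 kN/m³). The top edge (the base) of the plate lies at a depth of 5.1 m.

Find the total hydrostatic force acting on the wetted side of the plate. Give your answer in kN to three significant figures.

γ = 0.801 × 9.81 = 7.85781 kN/m³.
With the apex down, the centroid sits h/3 = 3.8/3 = 1.26667 m below the base (the top edge), so the centroid depth is h_c = 5.1 + 1.26667 = 6.36667 m.
A = ½ × 4 × 3.8 = 7.6 m².
Resultant F = γ·h_c·A = 7.85781 × 6.36667 × 7.6 = 380.213 kN.

F ≈ 380 kN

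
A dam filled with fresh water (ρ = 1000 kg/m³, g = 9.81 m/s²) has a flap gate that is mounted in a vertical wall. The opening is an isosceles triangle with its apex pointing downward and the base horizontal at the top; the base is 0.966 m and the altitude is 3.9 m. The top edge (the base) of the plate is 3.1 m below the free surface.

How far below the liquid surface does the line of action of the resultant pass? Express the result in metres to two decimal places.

γ = ρg = 1000 × 9.81 = 9810 N/m³ = 9.81 kN/m³.
With the apex down, the centroid sits h/3 = 3.9/3 = 1.3 m below the base (the top edge), so the centroid depth is h_c = 3.1 + 1.3 = 4.4 m.
A = ½ × 0.966 × 3.9 = 1.8837 m².
Resultant F = γ·h_c·A = 9.81 × 4.4 × 1.8837 = 81.308 kN.
I_c = b·h³/36 = 0.966 × 3.9³/36 = 1.59173 m⁴.
Centre of pressure: y_p = y_c + I_c/(y_c·A) = 4.4 + 1.59173/(4.4 × 1.8837) = 4.4 + 0.192046 = 4.59205 m along the plane.

h_p = 4.59 m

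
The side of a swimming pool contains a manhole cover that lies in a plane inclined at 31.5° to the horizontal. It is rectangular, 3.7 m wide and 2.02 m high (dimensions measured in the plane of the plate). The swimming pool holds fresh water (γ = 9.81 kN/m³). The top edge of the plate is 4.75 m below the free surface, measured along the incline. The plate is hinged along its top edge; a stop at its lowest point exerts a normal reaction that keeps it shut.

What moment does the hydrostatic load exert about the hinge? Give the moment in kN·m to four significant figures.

γ = 9.81 kN/m³.
Let θ = 31.5° be the plate's angle to the horizontal; measure y along the incline from where the plane meets the free surface. Vertical depth h = y·sinθ with sinθ = 0.522499.
The centroid lies 2.02/2 = 1.01 m below the top edge, so y_c = 4.75 + 1.01 = 5.76 m and h_c = 5.76 × 0.522499 = 3.00959 m.
A = 3.7 × 2.02 = 7.474 m².
Resultant F = γ·h_c·A = 9.81 × 3.00959 × 7.474 = 220.663 kN.
I_c = b·h³/12 = 3.7 × 2.02³/12 = 2.54141 m⁴.
Centre of pressure: y_p = y_c + I_c/(y_c·A) = 5.76 + 2.54141/(5.76 × 7.474) = 5.76 + 0.0590336 = 5.81903 m along the plane.
The resultant acts 1.01 + 0.0590336 = 1.06903 m (along the plate) below the hinge at the top edge, so the moment about the hinge is M = F × 1.06903 = 220.663 × 1.06903 = 235.895 kN·m.

M ≈ 235.9 kN·m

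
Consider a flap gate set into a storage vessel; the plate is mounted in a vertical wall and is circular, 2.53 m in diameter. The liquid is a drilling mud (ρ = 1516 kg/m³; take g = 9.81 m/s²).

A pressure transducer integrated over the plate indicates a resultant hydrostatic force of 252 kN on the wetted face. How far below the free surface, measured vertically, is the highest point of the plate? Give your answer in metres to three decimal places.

γ = ρg = 1516 × 9.81 / 1000 = 14.87196 kN/m³.
A = π(1.265)² = 5.02726 m².
From F = γ·h_c·A, the centroid depth is h_c = 252/(14.87196 × 5.02726) = 3.37055 m.
The centroid is at the centre, 1.265 m below the top of the plate, so the highest point sits at h_top = 3.37055 − 1.265 = 2.10555 m below the surface.

d_top ≈ 2.106 m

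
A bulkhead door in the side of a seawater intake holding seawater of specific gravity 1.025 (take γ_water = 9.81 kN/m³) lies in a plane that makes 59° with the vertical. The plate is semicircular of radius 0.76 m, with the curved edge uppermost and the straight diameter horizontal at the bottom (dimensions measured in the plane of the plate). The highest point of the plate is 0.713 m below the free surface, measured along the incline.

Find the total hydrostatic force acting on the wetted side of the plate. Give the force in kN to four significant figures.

F ≈ 5.406 kN

γ = 1.025 × 9.81 = 10.05525 kN/m³.
The plate makes 59° with the vertical, i.e. θ = 90° − 59° = 31° to the horizontal. Measuring y along the incline from the free-surface line, vertical depth h = y·sinθ with sinθ = 0.515038.
The centroid lies 4r/(3π) = 0.322554 m above the diameter, so r − 4r/(3π) = 0.76 − 0.322554 = 0.437446 m below the topmost point, so y_c = 0.713 + 0.437446 = 1.15045 m and h_c = 1.15045 × 0.515038 = 0.592525 m.
A = πr²/2 = π × 0.76²/2 = 0.907292 m².
Resultant F = γ·h_c·A = 10.05525 × 0.592525 × 0.907292 = 5.40563 kN.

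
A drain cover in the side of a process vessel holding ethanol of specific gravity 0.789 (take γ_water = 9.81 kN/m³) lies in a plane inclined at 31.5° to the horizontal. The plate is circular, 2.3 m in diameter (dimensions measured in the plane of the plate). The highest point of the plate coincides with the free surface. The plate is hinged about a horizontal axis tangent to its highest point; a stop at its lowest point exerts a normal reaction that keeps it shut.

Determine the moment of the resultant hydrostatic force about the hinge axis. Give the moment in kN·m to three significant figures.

γ = 0.789 × 9.81 = 7.74009 kN/m³.
Let θ = 31.5° be the plate's angle to the horizontal; measure y along the incline from where the plane meets the free surface. Vertical depth h = y·sinθ with sinθ = 0.522499.
The centroid is at the centre, 1.15 m below the top of the plate, so y_c = 1.15 m and h_c = 1.15 × 0.522499 = 0.600874 m.
A = π(1.15)² = 4.15476 m².
Resultant F = γ·h_c·A = 7.74009 × 0.600874 × 4.15476 = 19.323 kN.
I_c = πr⁴/4 = π × 1.15⁴/4 = 1.37367 m⁴.
Centre of pressure: y_p = y_c + I_c/(y_c·A) = 1.15 + 1.37367/(1.15 × 4.15476) = 1.15 + 0.287501 = 1.4375 m along the plane.
The resultant acts 1.15 + 0.287501 = 1.4375 m (along the plate) below the hinge at the top edge, so the moment about the hinge is M = F × 1.4375 = 19.323 × 1.4375 = 27.7768 kN·m.

M ≈ 27.8 kN·m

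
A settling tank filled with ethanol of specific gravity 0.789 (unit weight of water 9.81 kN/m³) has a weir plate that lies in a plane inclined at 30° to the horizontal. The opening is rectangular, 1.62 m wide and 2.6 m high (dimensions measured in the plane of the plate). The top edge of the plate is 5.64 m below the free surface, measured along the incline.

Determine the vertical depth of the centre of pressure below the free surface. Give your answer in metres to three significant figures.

γ = 0.789 × 9.81 = 7.74009 kN/m³.
Let θ = 30° be the plate's angle to the horizontal; measure y along the incline from where the plane meets the free surface. Vertical depth h = y·sinθ with sinθ = 0.500000.
The centroid lies 2.6/2 = 1.3 m below the top edge, so y_c = 5.64 + 1.3 = 6.94 m and h_c = 6.94 × 0.500000 = 3.47 m.
A = 1.62 × 2.6 = 4.212 m².
Resultant F = γ·h_c·A = 7.74009 × 3.47 × 4.212 = 113.126 kN.
I_c = b·h³/12 = 1.62 × 2.6³/12 = 2.37276 m⁴.
Centre of pressure: y_p = y_c + I_c/(y_c·A) = 6.94 + 2.37276/(6.94 × 4.212) = 6.94 + 0.081172 = 7.02117 m along the plane.
Vertically, h_p = y_p·sinθ = 7.02117 × 0.500000 = 3.51058 m.

h_p = 3.51 m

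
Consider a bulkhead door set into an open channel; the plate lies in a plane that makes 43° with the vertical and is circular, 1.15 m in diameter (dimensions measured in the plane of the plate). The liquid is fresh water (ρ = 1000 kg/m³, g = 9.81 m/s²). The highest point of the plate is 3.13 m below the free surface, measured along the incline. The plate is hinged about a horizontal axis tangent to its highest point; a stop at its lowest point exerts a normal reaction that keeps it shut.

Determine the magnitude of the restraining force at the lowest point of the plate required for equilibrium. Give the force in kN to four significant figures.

γ = ρg = 1000 × 9.81 = 9810 N/m³ = 9.81 kN/m³.
The plate makes 43° with the vertical, i.e. θ = 90° − 43° = 47° to the horizontal. Measuring y along the incline from the free-surface line, vertical depth h = y·sinθ with sinθ = 0.731354.
The centroid is at the centre, 0.575 m below the top of the plate, so y_c = 3.13 + 0.575 = 3.705 m and h_c = 3.705 × 0.731354 = 2.70967 m.
A = π(0.575)² = 1.03869 m².
Resultant F = γ·h_c·A = 9.81 × 2.70967 × 1.03869 = 27.6103 kN.
I_c = πr⁴/4 = π × 0.575⁴/4 = 0.0858541 m⁴.
Centre of pressure: y_p = y_c + I_c/(y_c·A) = 3.705 + 0.0858541/(3.705 × 1.03869) = 3.705 + 0.0223093 = 3.72731 m along the plane.
The resultant acts 0.575 + 0.0223093 = 0.597309 m (along the plate) below the hinge at the top edge, so the moment about the hinge is M = F × 0.597309 = 27.6103 × 0.597309 = 16.4919 kN·m.
A normal force at the bottom, 1.15 m from the hinge, must supply this moment: P = 16.4919/1.15 = 14.3408 kN.

P ≈ 14.34 kN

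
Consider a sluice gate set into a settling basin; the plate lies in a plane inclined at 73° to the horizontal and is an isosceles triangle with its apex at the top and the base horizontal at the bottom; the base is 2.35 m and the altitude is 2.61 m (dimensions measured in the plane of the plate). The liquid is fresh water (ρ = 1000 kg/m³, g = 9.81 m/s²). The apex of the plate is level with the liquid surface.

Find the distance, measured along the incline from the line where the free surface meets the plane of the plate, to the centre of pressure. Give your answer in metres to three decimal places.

γ = ρg = 1000 × 9.81 = 9810 N/m³ = 9.81 kN/m³.
Let θ = 73° be the plate's angle to the horizontal; measure y along the incline from where the plane meets the free surface. Vertical depth h = y·sinθ with sinθ = 0.956305.
With the apex up, the centroid sits 2h/3 = 2 × 2.61/3 = 1.74 m below the apex, so y_c = 1.74 m and h_c = 1.74 × 0.956305 = 1.66397 m.
A = ½ × 2.35 × 2.61 = 3.06675 m².
Resultant F = γ·h_c·A = 9.81 × 1.66397 × 3.06675 = 50.0602 kN.
I_c = b·h³/36 = 2.35 × 2.61³/36 = 1.16061 m⁴.
Centre of pressure: y_p = y_c + I_c/(y_c·A) = 1.74 + 1.16061/(1.74 × 3.06675) = 1.74 + 0.2175 = 1.9575 m along the plane.

y_p = 1.958 m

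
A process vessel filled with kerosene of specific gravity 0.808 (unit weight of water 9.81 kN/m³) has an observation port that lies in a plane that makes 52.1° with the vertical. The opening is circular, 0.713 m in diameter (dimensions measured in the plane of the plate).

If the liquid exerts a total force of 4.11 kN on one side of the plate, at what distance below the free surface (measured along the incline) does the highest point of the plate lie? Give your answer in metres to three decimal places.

y_top ≈ 1.758 m

γ = 0.808 × 9.81 = 7.92648 kN/m³.
A = π(0.3565)² = 0.399272 m².
From F = γ·h_c·A, the centroid depth is h_c = 4.11/(7.92648 × 0.399272) = 1.29865 m.
The plate makes 52.1° with the vertical, i.e. θ = 90° − 52.1° = 37.9° to the horizontal. Measuring y along the incline from the free-surface line, vertical depth h = y·sinθ with sinθ = 0.614285.
Along the incline, y_c = h_c/sinθ = 1.29865/0.614285 = 2.11408 m.
The centroid is at the centre, 0.3565 m below the top of the plate, so the highest point sits at y_top = 2.11408 − 0.3565 = 1.75758 m along the incline.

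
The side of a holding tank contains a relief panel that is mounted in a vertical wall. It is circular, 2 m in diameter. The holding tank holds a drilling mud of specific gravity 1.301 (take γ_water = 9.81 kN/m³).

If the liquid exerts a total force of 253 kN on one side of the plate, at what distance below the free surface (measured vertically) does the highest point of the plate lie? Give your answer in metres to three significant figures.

γ = 1.301 × 9.81 = 12.76281 kN/m³.
A = π(1)² = 3.14159 m².
From F = γ·h_c·A, the centroid depth is h_c = 253/(12.76281 × 3.14159) = 6.30993 m.
The centroid is at the centre, 1 m below the top of the plate, so the highest point sits at h_top = 6.30993 − 1 = 5.30993 m below the surface.

d_top ≈ 5.31 m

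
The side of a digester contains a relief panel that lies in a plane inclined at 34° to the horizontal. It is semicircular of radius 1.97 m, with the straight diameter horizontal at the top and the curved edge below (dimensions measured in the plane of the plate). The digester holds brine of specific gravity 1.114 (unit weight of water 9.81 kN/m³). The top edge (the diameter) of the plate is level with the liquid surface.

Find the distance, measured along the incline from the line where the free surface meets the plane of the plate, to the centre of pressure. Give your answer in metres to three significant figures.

y_p = 1.16 m

γ = 1.114 × 9.81 = 10.92834 kN/m³.
Let θ = 34° be the plate's angle to the horizontal; measure y along the incline from where the plane meets the free surface. Vertical depth h = y·sinθ with sinθ = 0.559193.
The centroid of a semicircle lies 4r/(3π) = 0.836094 m from the diameter, here below the top edge, so y_c = 0.836094 m and h_c = 0.836094 × 0.559193 = 0.467538 m.
A = πr²/2 = π × 1.97²/2 = 6.0961 m².
Resultant F = γ·h_c·A = 10.92834 × 0.467538 × 6.0961 = 31.1475 kN.
I_c = (π/8 − 8/(9π))·r⁴ = 0.109757 × 1.97⁴ = 1.65309 m⁴.
Centre of pressure: y_p = y_c + I_c/(y_c·A) = 0.836094 + 1.65309/(0.836094 × 6.0961) = 0.836094 + 0.324332 = 1.16043 m along the plane.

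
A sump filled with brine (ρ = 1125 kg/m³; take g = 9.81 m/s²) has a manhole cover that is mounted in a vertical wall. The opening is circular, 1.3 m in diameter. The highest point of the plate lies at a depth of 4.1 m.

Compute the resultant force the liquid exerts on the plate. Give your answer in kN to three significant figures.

γ = ρg = 1125 × 9.81 / 1000 = 11.03625 kN/m³.
The centroid is at the centre, 0.65 m below the top of the plate, so the centroid depth is h_c = 4.1 + 0.65 = 4.75 m.
A = π(0.65)² = 1.32732 m².
Resultant F = γ·h_c·A = 11.03625 × 4.75 × 1.32732 = 69.581 kN.

F ≈ 69.6 kN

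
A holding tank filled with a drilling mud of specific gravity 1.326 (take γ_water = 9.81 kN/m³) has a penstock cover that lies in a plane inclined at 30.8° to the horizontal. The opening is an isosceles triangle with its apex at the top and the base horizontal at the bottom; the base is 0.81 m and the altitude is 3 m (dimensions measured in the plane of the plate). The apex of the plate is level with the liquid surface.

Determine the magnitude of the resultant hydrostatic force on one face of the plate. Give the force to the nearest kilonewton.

F ≈ 16 kN

γ = 1.326 × 9.81 = 13.00806 kN/m³.
Let θ = 30.8° be the plate's angle to the horizontal; measure y along the incline from where the plane meets the free surface. Vertical depth h = y·sinθ with sinθ = 0.512043.
With the apex up, the centroid sits 2h/3 = 2 × 3/3 = 2 m below the apex, so y_c = 2 m and h_c = 2 × 0.512043 = 1.02409 m.
A = ½ × 0.81 × 3 = 1.215 m².
Resultant F = γ·h_c·A = 13.00806 × 1.02409 × 1.215 = 16.1855 kN.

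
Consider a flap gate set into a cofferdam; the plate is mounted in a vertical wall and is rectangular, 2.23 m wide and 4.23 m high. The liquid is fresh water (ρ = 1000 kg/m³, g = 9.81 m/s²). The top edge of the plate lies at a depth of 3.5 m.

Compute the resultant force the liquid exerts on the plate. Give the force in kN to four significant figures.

F ≈ 519.6 kN

γ = ρg = 1000 × 9.81 = 9810 N/m³ = 9.81 kN/m³.
The centroid lies 4.23/2 = 2.115 m below the top edge, so the centroid depth is h_c = 3.5 + 2.115 = 5.615 m.
A = 2.23 × 4.23 = 9.4329 m².
Resultant F = γ·h_c·A = 9.81 × 5.615 × 9.4329 = 519.594 kN.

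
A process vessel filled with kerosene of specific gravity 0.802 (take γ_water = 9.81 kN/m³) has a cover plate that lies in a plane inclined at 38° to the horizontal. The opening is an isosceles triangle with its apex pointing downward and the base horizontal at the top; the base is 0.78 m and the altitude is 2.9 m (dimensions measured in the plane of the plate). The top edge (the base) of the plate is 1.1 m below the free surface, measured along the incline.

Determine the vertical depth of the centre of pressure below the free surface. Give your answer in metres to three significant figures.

h_p = 1.41 m

γ = 0.802 × 9.81 = 7.86762 kN/m³.
Let θ = 38° be the plate's angle to the horizontal; measure y along the incline from where the plane meets the free surface. Vertical depth h = y·sinθ with sinθ = 0.615661.
With the apex down, the centroid sits h/3 = 2.9/3 = 0.966667 m below the base (the top edge), so y_c = 1.1 + 0.966667 = 2.06667 m and h_c = 2.06667 × 0.615661 = 1.27237 m.
A = ½ × 0.78 × 2.9 = 1.131 m².
Resultant F = γ·h_c·A = 7.86762 × 1.27237 × 1.131 = 11.3219 kN.
I_c = b·h³/36 = 0.78 × 2.9³/36 = 0.528428 m⁴.
Centre of pressure: y_p = y_c + I_c/(y_c·A) = 2.06667 + 0.528428/(2.06667 × 1.131) = 2.06667 + 0.226075 = 2.29274 m along the plane.
Vertically, h_p = y_p·sinθ = 2.29274 × 0.615661 = 1.41155 m.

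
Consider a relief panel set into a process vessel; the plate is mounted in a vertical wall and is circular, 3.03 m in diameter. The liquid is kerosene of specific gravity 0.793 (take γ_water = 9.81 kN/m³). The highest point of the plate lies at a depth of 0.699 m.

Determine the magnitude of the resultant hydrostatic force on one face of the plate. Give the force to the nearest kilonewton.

F ≈ 124 kN

γ = 0.793 × 9.81 = 7.77933 kN/m³.
The centroid is at the centre, 1.515 m below the top of the plate, so the centroid depth is h_c = 0.699 + 1.515 = 2.214 m.
A = π(1.515)² = 7.21066 m².
Resultant F = γ·h_c·A = 7.77933 × 2.214 × 7.21066 = 124.192 kN.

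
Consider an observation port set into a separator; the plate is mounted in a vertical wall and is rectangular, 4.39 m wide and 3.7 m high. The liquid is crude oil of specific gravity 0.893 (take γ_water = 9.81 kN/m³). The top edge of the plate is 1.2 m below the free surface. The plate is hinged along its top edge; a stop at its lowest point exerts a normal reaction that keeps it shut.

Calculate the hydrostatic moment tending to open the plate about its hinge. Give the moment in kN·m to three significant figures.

γ = 0.893 × 9.81 = 8.76033 kN/m³.
The centroid lies 3.7/2 = 1.85 m below the top edge, so the centroid depth is h_c = 1.2 + 1.85 = 3.05 m.
A = 4.39 × 3.7 = 16.243 m².
Resultant F = γ·h_c·A = 8.76033 × 3.05 × 16.243 = 433.997 kN.
I_c = b·h³/12 = 4.39 × 3.7³/12 = 18.5306 m⁴.
Centre of pressure: y_p = y_c + I_c/(y_c·A) = 3.05 + 18.5306/(3.05 × 16.243) = 3.05 + 0.374045 = 3.42405 m along the plane.
The resultant acts 1.85 + 0.374045 = 2.22405 m (along the plate) below the hinge at the top edge, so the moment about the hinge is M = F × 2.22405 = 433.997 × 2.22405 = 965.231 kN·m.

M ≈ 965 kN·m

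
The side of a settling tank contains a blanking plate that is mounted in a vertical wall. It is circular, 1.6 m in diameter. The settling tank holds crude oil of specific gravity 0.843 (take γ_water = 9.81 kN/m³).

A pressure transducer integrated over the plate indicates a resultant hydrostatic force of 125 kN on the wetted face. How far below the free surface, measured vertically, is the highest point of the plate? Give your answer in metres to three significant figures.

γ = 0.843 × 9.81 = 8.26983 kN/m³.
A = π(0.8)² = 2.01062 m².
From F = γ·h_c·A, the centroid depth is h_c = 125/(8.26983 × 2.01062) = 7.51767 m.
The centroid is at the centre, 0.8 m below the top of the plate, so the highest point sits at h_top = 7.51767 − 0.8 = 6.71767 m below the surface.

d_top ≈ 6.72 m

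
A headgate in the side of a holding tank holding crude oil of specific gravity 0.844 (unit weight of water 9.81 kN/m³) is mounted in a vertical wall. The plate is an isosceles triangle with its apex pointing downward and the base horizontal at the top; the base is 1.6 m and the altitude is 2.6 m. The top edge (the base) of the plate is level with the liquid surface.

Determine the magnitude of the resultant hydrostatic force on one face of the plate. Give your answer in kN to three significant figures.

F ≈ 14.9 kN

γ = 0.844 × 9.81 = 8.27964 kN/m³.
With the apex down, the centroid sits h/3 = 2.6/3 = 0.866667 m below the base (the top edge), so the centroid depth is h_c = 0.866667 m.
A = ½ × 1.6 × 2.6 = 2.08 m².
Resultant F = γ·h_c·A = 8.27964 × 0.866667 × 2.08 = 14.9254 kN.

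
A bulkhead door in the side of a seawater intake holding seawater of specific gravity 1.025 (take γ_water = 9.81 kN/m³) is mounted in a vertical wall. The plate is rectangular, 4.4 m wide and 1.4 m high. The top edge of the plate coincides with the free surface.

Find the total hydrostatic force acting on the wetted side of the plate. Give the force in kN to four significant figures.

γ = 1.025 × 9.81 = 10.05525 kN/m³.
The centroid lies 1.4/2 = 0.7 m below the top edge, so the centroid depth is h_c = 0.7 m.
A = 4.4 × 1.4 = 6.16 m².
Resultant F = γ·h_c·A = 10.05525 × 0.7 × 6.16 = 43.3582 kN.

F ≈ 43.36 kN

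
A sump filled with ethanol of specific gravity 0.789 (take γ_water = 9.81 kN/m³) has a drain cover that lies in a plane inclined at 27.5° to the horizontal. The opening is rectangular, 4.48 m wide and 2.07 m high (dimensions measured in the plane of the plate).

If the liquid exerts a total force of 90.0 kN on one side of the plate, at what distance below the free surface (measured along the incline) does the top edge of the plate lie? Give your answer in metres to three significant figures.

y_top ≈ 1.68 m

γ = 0.789 × 9.81 = 7.74009 kN/m³.
A = 4.48 × 2.07 = 9.2736 m².
From F = γ·h_c·A, the centroid depth is h_c = 90.0/(7.74009 × 9.2736) = 1.25386 m.
Let θ = 27.5° be the plate's angle to the horizontal; measure y along the incline from where the plane meets the free surface. Vertical depth h = y·sinθ with sinθ = 0.461749.
Along the incline, y_c = h_c/sinθ = 1.25386/0.461749 = 2.71546 m.
The centroid lies 2.07/2 = 1.035 m below the top edge, so the top edge sits at y_top = 2.71546 − 1.035 = 1.68046 m along the incline.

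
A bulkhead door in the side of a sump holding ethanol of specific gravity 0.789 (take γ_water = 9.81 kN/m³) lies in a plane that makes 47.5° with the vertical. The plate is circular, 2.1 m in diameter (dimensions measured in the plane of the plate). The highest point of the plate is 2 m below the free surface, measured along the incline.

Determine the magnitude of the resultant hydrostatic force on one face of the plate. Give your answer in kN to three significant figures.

F ≈ 55.2 kN

γ = 0.789 × 9.81 = 7.74009 kN/m³.
The plate makes 47.5° with the vertical, i.e. θ = 90° − 47.5° = 42.5° to the horizontal. Measuring y along the incline from the free-surface line, vertical depth h = y·sinθ with sinθ = 0.675590.
The centroid is at the centre, 1.05 m below the top of the plate, so y_c = 2 + 1.05 = 3.05 m and h_c = 3.05 × 0.675590 = 2.06055 m.
A = π(1.05)² = 3.46361 m².
Resultant F = γ·h_c·A = 7.74009 × 2.06055 × 3.46361 = 55.2406 kN.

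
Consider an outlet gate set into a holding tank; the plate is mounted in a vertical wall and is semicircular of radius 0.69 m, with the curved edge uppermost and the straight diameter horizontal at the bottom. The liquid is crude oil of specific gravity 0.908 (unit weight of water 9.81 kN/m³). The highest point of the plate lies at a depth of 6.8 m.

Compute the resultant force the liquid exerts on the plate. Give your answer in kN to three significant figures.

γ = 0.908 × 9.81 = 8.90748 kN/m³.
The centroid lies 4r/(3π) = 0.292845 m above the diameter, so r − 4r/(3π) = 0.69 − 0.292845 = 0.397155 m below the topmost point, so the centroid depth is h_c = 6.8 + 0.397155 = 7.19715 m.
A = πr²/2 = π × 0.69²/2 = 0.747856 m².
Resultant F = γ·h_c·A = 8.90748 × 7.19715 × 0.747856 = 47.9439 kN.

F ≈ 47.9 kN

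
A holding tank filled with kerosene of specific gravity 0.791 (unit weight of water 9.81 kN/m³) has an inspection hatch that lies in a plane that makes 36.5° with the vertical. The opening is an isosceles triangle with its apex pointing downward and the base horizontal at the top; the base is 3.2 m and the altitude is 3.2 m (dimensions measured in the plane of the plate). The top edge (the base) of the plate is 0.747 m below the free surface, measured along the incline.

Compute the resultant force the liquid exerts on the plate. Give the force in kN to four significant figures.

F ≈ 57.92 kN

γ = 0.791 × 9.81 = 7.75971 kN/m³.
The plate makes 36.5° with the vertical, i.e. θ = 90° − 36.5° = 53.5° to the horizontal. Measuring y along the incline from the free-surface line, vertical depth h = y·sinθ with sinθ = 0.803857.
With the apex down, the centroid sits h/3 = 3.2/3 = 1.06667 m below the base (the top edge), so y_c = 0.747 + 1.06667 = 1.81367 m and h_c = 1.81367 × 0.803857 = 1.45793 m.
A = ½ × 3.2 × 3.2 = 5.12 m².
Resultant F = γ·h_c·A = 7.75971 × 1.45793 × 5.12 = 57.9231 kN.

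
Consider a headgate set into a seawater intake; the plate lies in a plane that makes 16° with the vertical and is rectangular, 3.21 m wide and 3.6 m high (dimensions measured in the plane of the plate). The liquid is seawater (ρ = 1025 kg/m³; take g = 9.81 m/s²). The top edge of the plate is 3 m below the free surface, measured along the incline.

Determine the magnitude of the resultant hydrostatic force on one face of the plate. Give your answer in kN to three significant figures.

F ≈ 536 kN

γ = ρg = 1025 × 9.81 / 1000 = 10.05525 kN/m³.
The plate makes 16° with the vertical, i.e. θ = 90° − 16° = 74° to the horizontal. Measuring y along the incline from the free-surface line, vertical depth h = y·sinθ with sinθ = 0.961262.
The centroid lies 3.6/2 = 1.8 m below the top edge, so y_c = 3 + 1.8 = 4.8 m and h_c = 4.8 × 0.961262 = 4.61406 m.
A = 3.21 × 3.6 = 11.556 m².
Resultant F = γ·h_c·A = 10.05525 × 4.61406 × 11.556 = 536.147 kN.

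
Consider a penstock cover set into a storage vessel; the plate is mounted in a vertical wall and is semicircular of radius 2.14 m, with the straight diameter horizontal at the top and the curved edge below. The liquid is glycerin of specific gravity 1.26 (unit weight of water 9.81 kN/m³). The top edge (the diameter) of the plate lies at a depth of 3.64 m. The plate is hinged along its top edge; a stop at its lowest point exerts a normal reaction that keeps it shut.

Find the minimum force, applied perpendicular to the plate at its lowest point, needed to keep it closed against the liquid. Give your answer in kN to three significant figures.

P ≈ 185 kN

γ = 1.26 × 9.81 = 12.3606 kN/m³.
The centroid of a semicircle lies 4r/(3π) = 0.908244 m from the diameter, here below the top edge, so the centroid depth is h_c = 3.64 + 0.908244 = 4.54824 m.
A = πr²/2 = π × 2.14²/2 = 7.19362 m².
Resultant F = γ·h_c·A = 12.3606 × 4.54824 × 7.19362 = 404.418 kN.
I_c = (π/8 − 8/(9π))·r⁴ = 0.109757 × 2.14⁴ = 2.3019 m⁴.
Centre of pressure: y_p = y_c + I_c/(y_c·A) = 4.54824 + 2.3019/(4.54824 × 7.19362) = 4.54824 + 0.0703551 = 4.6186 m along the plane.
The resultant acts 0.908244 + 0.0703551 = 0.978599 m (along the plate) below the hinge at the top edge, so the moment about the hinge is M = F × 0.978599 = 404.418 × 0.978599 = 395.763 kN·m.
A normal force at the bottom, 2.14 m from the hinge, must supply this moment: P = 395.763/2.14 = 184.936 kN.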